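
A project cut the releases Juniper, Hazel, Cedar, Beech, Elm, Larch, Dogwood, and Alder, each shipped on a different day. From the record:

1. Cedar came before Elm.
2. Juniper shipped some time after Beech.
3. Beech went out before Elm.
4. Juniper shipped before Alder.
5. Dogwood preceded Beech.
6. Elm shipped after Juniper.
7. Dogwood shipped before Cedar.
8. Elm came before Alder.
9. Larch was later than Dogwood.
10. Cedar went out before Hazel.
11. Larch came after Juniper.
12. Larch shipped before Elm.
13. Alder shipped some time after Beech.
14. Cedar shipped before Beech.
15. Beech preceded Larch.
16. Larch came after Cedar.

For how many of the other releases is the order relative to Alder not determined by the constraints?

Forced before Alder: Beech, Cedar, Dogwood, Elm, Juniper, and Larch.
That leaves Hazel with no forced order relative to Alder — 1.

1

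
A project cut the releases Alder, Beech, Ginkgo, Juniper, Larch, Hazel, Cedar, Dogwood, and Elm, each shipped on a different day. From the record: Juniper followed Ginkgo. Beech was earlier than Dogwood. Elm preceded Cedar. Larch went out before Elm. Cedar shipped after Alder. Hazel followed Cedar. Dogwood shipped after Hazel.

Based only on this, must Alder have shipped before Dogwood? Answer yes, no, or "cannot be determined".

Chain the constraints: Alder → Cedar → Hazel → Dogwood. Each link is directly stated, so Alder comes before Dogwood.

yes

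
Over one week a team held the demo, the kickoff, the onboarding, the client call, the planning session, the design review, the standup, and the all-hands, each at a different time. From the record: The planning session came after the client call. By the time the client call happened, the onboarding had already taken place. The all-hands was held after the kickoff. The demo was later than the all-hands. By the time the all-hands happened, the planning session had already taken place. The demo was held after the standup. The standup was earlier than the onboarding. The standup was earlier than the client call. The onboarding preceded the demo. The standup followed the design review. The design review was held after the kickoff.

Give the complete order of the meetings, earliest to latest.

the kickoff, the design review, the standup, the onboarding, the client call, the planning session, the all-hands, the demo

The constraints fix every adjacent pair, so only one ordering works:
the kickoff → the design review → the standup → the onboarding → the client call → the planning session → the all-hands → the demo.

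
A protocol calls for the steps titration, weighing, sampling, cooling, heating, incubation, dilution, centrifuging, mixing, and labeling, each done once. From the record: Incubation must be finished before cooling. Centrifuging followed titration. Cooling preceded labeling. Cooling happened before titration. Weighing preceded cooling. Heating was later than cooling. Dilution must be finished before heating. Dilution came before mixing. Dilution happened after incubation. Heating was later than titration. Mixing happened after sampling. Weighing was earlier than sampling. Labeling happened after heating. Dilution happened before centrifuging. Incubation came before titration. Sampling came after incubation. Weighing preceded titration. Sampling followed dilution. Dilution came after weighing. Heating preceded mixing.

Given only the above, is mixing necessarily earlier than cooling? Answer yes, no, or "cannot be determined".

Tracing the constraints gives cooling → heating → mixing, so cooling must come before mixing.
That means mixing cannot be before cooling.

no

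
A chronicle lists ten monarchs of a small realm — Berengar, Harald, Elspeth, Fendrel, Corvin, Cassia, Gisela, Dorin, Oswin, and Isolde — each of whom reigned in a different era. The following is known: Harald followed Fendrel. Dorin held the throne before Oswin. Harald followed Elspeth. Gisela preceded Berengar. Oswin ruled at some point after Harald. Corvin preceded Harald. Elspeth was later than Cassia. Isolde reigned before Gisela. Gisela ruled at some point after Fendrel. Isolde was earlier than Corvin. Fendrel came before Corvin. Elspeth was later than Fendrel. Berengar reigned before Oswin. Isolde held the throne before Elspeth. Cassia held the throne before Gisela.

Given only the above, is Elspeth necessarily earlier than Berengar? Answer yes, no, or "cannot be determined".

No chain of stated constraints runs from Elspeth to Berengar, and none runs from Berengar to Elspeth either.
So the relative order of Elspeth and Berengar is not fixed by the given facts.

cannot be determined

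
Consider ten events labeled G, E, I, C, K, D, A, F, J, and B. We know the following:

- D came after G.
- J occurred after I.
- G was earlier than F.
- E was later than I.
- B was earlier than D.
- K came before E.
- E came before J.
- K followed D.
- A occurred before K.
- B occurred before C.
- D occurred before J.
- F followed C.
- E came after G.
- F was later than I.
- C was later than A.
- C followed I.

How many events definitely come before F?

5

Directly stated before F: C, G, and I.
A reaches F via A → C → F.
B reaches F via B → C → F.
No chain forces J (or any of the others) ahead of F.
That's A, B, C, G, and I — 5 in all.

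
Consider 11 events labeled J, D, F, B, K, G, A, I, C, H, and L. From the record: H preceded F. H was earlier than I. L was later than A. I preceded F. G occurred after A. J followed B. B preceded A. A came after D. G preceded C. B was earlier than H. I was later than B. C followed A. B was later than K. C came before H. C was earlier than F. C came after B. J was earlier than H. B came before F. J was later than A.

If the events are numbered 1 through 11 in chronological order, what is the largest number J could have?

J must come before F, H, and I — 3 events forced after it.
Everything else can be placed before J in some valid order, so J can sit as late as position 11 − 3 = 8.

8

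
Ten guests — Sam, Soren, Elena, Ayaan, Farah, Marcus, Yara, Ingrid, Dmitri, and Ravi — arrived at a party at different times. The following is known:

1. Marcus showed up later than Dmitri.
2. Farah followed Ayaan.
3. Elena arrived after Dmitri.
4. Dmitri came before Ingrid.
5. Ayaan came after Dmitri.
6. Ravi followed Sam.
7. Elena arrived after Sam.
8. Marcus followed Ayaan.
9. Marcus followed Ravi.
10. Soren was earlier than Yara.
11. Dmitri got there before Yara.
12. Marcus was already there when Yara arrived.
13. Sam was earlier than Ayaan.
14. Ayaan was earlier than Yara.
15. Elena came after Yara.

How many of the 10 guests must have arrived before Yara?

Directly stated before Yara: Ayaan, Dmitri, Marcus, and Soren.
Ravi reaches Yara via Ravi → Marcus → Yara.
Sam reaches Yara via Sam → Ayaan → Yara.
No chain forces Elena (or any of the others) ahead of Yara.
That's Ayaan, Dmitri, Marcus, Ravi, Sam, and Soren — 6 in all.

6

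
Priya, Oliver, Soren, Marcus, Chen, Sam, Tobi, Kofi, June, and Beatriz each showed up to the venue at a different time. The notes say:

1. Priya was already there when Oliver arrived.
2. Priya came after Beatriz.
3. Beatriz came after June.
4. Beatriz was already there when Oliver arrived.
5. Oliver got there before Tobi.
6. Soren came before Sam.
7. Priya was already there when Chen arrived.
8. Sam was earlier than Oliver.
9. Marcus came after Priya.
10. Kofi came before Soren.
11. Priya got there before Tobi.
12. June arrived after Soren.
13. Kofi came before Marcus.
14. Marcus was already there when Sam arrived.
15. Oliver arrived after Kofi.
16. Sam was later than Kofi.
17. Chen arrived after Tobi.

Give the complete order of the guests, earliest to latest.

The constraints fix every adjacent pair, so only one ordering works:
Kofi → Soren → June → Beatriz → Priya → Marcus → Sam → Oliver → Tobi → Chen.

Kofi, Soren, June, Beatriz, Priya, Marcus, Sam, Oliver, Tobi, Chen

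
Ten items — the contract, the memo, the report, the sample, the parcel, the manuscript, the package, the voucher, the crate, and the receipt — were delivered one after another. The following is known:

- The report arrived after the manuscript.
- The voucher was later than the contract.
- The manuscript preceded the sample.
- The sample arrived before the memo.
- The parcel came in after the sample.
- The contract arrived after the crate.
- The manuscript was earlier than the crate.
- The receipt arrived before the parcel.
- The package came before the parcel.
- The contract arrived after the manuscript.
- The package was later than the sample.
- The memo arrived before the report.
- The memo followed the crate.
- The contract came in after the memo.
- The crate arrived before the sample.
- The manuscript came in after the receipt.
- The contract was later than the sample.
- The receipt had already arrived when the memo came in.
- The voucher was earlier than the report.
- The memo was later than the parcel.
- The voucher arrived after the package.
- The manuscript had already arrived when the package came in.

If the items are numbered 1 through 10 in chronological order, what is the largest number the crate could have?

3

The crate must come before the contract, the memo, the package, the parcel, the report, the sample, and the voucher — 7 items forced after it.
Everything else can be placed before the crate in some valid order, so the crate can sit as late as position 10 − 7 = 3.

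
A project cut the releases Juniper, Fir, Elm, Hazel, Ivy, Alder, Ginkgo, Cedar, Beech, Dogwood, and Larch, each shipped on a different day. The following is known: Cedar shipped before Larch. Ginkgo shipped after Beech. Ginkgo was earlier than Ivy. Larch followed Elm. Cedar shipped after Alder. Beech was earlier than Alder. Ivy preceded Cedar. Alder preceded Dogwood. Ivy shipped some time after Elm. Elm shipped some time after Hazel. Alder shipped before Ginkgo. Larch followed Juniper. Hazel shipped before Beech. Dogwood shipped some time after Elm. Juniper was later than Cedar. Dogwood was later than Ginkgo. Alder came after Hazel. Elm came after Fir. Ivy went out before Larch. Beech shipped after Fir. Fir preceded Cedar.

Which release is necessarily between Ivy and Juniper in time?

Cedar

Tracing the constraints gives Ivy → Cedar → Juniper, so Cedar sits after Ivy and before Juniper.
No other release is forced both after Ivy and before Juniper.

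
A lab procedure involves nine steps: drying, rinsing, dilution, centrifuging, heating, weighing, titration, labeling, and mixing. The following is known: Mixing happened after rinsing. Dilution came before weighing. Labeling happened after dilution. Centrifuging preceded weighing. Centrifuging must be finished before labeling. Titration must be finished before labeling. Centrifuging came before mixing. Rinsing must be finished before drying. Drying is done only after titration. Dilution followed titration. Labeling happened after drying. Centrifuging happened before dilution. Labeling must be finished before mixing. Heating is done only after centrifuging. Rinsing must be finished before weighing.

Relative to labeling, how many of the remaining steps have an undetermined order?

Forced before labeling: centrifuging, dilution, drying, rinsing, and titration; forced after labeling: mixing.
That leaves heating and weighing with no forced order relative to labeling — 2.

2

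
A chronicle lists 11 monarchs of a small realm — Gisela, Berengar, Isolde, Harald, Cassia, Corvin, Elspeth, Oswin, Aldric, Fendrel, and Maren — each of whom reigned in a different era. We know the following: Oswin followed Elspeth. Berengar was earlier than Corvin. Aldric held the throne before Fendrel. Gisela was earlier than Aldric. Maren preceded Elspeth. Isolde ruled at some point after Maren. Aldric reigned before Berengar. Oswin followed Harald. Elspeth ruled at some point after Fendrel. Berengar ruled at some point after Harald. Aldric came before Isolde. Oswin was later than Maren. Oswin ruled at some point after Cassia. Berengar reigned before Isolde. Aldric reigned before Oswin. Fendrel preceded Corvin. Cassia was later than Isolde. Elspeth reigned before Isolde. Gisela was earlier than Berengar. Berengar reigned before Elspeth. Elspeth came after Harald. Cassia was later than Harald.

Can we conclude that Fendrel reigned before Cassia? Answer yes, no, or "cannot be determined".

yes

Chain the constraints: Fendrel → Elspeth → Isolde → Cassia. Each link is directly stated, so Fendrel comes before Cassia.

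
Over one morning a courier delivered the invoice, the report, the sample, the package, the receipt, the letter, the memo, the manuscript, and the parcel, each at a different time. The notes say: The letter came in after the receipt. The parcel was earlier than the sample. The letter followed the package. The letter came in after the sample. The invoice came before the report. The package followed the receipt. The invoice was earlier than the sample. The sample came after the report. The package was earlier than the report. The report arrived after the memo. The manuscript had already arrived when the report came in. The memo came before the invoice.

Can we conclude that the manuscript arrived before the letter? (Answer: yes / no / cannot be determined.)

Chain the constraints: the manuscript → the report → the sample → the letter. Each link is directly stated, so the manuscript comes before the letter.

yes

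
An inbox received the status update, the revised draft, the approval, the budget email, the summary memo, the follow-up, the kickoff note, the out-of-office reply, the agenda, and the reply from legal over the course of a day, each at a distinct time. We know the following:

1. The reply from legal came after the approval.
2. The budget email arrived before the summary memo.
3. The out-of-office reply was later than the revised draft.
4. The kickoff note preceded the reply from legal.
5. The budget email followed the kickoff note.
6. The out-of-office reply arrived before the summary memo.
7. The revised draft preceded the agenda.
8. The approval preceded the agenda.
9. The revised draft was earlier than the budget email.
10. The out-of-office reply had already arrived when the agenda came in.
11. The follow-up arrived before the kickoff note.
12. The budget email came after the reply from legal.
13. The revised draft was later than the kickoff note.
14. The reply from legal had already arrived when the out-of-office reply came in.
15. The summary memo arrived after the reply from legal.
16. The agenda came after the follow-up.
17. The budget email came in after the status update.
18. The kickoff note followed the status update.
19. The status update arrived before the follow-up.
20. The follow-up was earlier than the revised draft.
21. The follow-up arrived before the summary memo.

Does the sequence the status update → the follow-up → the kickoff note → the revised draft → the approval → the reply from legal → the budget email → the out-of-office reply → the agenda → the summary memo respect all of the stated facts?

Check each stated constraint against the proposed order — e.g. the follow-up is ahead of the agenda; the follow-up is ahead of the summary memo. Every pair is in the required order; nothing is violated.

yes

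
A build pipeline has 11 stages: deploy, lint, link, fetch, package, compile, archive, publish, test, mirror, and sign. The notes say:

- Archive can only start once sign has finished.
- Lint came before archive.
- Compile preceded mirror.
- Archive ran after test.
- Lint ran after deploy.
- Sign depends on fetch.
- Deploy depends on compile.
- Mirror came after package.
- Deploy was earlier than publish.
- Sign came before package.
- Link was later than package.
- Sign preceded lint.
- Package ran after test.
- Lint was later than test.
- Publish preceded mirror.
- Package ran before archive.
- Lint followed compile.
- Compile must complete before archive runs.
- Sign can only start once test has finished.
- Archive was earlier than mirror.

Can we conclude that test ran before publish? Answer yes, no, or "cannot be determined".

No chain of stated constraints runs from test to publish, and none runs from publish to test either.
So the relative order of test and publish is not fixed by the given facts.

cannot be determined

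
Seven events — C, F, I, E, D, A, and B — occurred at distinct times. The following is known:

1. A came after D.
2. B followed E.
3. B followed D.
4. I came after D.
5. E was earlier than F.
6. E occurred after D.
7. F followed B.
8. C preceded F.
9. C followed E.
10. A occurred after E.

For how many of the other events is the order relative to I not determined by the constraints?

Forced before I: D.
That leaves A, B, C, E, and F with no forced order relative to I — 5.

5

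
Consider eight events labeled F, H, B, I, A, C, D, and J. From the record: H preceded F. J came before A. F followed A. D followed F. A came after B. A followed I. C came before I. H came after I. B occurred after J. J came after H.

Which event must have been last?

Every other event has a chain of constraints placing it before D, so D is last.

D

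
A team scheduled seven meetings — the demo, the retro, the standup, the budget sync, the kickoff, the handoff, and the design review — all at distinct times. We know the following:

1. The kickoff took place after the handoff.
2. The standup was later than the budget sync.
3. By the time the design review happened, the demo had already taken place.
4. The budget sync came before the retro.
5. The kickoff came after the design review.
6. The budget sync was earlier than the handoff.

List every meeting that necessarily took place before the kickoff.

the budget sync, the demo, the design review, the handoff

Directly stated before the kickoff: the design review and the handoff.
The budget sync reaches the kickoff via the budget sync → the handoff → the kickoff.
The demo reaches the kickoff via the demo → the design review → the kickoff.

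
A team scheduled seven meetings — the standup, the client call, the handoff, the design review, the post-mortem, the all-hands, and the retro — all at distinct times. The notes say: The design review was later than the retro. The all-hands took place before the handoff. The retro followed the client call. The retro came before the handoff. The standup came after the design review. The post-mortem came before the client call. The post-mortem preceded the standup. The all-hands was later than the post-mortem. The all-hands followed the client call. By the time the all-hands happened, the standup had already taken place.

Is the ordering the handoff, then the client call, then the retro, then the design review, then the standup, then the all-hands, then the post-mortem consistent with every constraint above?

The constraints require the retro before the handoff, but in the proposed sequence the handoff appears ahead of the retro. That one violation is enough.

no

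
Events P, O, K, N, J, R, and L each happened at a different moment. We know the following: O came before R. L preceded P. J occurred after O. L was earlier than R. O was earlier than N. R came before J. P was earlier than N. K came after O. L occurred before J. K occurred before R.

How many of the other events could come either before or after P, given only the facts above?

Forced before P: L; forced after P: N.
That leaves J, K, O, and R with no forced order relative to P — 4.

4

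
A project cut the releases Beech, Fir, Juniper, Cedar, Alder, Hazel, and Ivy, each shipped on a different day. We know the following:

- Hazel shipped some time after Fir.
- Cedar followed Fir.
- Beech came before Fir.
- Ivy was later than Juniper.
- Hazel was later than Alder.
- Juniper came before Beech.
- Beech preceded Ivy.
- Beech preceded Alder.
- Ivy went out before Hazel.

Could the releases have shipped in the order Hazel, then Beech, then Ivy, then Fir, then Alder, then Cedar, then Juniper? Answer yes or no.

The constraints require Juniper before Ivy, but in the proposed sequence Ivy appears ahead of Juniper. That one violation is enough.

no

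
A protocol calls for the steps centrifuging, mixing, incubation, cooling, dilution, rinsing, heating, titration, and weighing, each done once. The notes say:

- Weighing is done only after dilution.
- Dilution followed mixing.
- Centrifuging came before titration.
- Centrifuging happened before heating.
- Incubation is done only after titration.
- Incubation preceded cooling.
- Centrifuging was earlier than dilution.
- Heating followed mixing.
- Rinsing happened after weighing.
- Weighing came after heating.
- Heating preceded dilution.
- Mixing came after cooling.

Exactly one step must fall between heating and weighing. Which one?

dilution

Tracing the constraints gives heating → dilution → weighing, so dilution sits after heating and before weighing.
No other step is forced both after heating and before weighing.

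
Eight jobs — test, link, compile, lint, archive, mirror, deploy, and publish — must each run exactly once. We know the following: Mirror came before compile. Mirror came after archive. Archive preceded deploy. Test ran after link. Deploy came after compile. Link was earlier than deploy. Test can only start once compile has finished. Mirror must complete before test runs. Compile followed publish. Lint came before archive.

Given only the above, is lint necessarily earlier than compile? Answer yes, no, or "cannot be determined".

yes

Chain the constraints: lint → archive → mirror → compile. Each link is directly stated, so lint comes before compile.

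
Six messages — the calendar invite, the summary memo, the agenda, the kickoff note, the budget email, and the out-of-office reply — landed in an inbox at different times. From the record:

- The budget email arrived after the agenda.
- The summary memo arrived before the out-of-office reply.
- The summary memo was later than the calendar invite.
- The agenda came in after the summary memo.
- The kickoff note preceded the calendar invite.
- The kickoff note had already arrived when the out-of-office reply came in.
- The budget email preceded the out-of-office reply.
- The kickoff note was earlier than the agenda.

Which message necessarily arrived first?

the kickoff note

The kickoff note has a chain of constraints placing it before every other message, so the kickoff note must be first.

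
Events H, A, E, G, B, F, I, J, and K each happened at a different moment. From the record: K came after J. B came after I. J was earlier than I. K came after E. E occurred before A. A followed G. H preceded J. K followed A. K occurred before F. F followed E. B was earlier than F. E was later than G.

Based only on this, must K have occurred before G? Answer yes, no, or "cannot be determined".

Tracing the constraints gives G → E → K, so G must come before K.
That means K cannot be before G.

no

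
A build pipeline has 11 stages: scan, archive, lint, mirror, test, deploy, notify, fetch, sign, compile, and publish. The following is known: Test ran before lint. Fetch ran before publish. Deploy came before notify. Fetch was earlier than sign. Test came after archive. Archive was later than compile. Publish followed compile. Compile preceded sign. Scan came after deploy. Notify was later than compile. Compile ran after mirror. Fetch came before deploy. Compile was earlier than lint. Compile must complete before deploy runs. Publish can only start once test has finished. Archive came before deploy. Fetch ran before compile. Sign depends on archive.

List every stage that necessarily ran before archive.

compile, fetch, mirror

Directly stated before archive: compile.
Fetch reaches archive via fetch → compile → archive.
Mirror reaches archive via mirror → compile → archive.
No chain forces scan (or any of the others) ahead of archive.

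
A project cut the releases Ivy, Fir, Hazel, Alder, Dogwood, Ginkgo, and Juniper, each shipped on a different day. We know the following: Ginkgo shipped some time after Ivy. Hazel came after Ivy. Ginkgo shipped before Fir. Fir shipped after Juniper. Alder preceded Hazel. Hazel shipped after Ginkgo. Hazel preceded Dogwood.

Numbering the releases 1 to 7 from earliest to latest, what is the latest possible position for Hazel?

Hazel must come before Dogwood — 1 release forced after it.
Everything else can be placed before Hazel in some valid order, so Hazel can sit as late as position 7 − 1 = 6.

6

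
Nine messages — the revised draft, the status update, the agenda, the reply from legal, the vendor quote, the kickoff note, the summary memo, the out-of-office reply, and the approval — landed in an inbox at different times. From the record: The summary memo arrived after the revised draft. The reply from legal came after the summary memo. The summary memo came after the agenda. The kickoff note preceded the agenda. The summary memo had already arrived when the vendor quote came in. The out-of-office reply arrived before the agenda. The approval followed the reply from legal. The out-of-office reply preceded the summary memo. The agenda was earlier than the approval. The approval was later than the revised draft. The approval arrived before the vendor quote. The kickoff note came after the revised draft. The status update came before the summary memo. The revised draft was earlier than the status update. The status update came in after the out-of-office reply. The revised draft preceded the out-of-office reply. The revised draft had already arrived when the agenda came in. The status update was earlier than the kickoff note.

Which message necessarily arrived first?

the revised draft

The revised draft has a chain of constraints placing it before every other message, so the revised draft must be first.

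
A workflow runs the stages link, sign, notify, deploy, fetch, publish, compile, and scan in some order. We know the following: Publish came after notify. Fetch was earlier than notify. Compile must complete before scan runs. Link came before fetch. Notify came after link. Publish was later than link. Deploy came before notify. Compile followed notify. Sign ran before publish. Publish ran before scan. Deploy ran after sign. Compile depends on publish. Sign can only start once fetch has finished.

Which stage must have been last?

scan

Every other stage has a chain of constraints placing it before scan, so scan is last.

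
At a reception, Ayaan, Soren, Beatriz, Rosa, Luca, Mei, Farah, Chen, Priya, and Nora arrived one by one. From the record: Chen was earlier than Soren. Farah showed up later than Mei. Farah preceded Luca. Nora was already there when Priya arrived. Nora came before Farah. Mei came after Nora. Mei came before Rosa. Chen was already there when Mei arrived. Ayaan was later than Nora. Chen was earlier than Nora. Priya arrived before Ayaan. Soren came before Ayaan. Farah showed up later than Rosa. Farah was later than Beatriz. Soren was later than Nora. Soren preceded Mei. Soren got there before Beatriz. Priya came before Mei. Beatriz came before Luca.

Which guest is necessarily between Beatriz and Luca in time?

Farah

Tracing the constraints gives Beatriz → Farah → Luca, so Farah sits after Beatriz and before Luca.
No other guest is forced both after Beatriz and before Luca.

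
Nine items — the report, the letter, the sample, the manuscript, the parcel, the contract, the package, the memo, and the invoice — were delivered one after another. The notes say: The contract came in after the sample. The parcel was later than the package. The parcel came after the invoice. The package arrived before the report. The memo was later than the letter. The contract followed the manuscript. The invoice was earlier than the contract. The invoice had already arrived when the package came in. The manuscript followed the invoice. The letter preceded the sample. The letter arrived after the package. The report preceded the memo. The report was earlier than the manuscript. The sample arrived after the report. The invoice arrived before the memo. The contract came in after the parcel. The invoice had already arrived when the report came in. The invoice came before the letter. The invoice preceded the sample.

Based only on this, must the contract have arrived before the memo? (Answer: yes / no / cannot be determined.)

cannot be determined

No chain of stated constraints runs from the contract to the memo, and none runs from the memo to the contract either.
So the relative order of the contract and the memo is not fixed by the given facts.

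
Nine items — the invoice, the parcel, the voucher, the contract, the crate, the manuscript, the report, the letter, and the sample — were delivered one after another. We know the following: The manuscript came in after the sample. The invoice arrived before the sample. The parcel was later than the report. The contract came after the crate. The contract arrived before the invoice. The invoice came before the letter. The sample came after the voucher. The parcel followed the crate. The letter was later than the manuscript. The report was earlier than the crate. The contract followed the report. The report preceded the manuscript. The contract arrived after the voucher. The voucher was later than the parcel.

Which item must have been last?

Every other item has a chain of constraints placing it before the letter, so the letter is last.

the letter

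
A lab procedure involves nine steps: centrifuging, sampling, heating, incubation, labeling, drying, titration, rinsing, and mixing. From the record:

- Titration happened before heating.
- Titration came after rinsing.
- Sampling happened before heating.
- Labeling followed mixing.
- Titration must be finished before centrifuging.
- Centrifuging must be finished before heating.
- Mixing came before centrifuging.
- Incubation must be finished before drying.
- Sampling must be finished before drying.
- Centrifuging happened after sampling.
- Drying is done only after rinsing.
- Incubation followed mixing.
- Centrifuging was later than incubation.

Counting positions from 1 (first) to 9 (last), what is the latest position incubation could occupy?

Incubation must come before centrifuging, drying, and heating — 3 steps forced after it.
Everything else can be placed before incubation in some valid order, so incubation can sit as late as position 9 − 3 = 6.

6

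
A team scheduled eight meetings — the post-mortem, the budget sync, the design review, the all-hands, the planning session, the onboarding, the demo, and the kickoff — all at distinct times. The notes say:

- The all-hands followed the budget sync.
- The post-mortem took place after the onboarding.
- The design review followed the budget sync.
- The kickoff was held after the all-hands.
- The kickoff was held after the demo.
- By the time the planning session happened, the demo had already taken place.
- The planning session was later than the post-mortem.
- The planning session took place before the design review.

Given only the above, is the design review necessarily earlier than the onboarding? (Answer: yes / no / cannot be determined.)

no

Tracing the constraints gives the onboarding → the post-mortem → the planning session → the design review, so the onboarding must come before the design review.
That means the design review cannot be before the onboarding.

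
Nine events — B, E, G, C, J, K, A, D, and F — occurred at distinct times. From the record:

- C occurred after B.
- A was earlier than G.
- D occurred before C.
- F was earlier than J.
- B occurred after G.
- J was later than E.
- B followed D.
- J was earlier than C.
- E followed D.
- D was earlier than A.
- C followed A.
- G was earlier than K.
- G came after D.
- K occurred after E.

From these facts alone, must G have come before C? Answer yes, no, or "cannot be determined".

yes

Chain the constraints: G → B → C. Each link is directly stated, so G comes before C.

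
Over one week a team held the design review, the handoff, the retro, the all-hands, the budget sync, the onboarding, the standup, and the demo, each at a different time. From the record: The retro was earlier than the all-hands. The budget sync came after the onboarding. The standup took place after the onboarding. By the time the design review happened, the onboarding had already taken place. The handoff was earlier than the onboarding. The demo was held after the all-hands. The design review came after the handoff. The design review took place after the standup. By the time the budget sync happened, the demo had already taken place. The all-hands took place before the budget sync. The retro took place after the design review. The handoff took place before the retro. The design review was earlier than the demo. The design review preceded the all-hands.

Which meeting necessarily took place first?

the handoff

The handoff has a chain of constraints placing it before every other meeting, so the handoff must be first.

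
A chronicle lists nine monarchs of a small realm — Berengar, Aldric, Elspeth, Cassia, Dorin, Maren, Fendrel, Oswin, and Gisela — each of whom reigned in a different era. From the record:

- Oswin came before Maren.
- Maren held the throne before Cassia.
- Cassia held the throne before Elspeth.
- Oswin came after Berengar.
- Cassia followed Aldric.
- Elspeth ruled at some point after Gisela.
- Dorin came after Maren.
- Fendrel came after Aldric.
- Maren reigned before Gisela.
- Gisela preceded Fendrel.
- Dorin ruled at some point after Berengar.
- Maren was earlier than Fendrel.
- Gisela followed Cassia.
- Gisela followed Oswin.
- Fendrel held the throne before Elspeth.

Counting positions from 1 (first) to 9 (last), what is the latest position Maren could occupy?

4

Maren must come before Cassia, Dorin, Elspeth, Fendrel, and Gisela — 5 rulers forced after them.
Everything else can be placed before Maren in some valid order, so Maren can sit as late as position 9 − 5 = 4.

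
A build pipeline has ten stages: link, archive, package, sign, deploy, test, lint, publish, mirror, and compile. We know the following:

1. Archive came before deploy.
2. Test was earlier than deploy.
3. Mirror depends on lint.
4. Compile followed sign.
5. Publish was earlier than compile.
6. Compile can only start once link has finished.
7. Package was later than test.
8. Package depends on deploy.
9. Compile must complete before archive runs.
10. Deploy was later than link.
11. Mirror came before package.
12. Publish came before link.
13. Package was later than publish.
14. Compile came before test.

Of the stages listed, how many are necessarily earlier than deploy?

6

Directly stated before deploy: archive, link, and test.
Compile reaches deploy via compile → test → deploy.
Publish reaches deploy via publish → link → deploy.
Sign reaches deploy via sign → compile → test → deploy.
No chain forces lint (or any of the others) ahead of deploy.
That's archive, compile, link, publish, sign, and test — 6 in all.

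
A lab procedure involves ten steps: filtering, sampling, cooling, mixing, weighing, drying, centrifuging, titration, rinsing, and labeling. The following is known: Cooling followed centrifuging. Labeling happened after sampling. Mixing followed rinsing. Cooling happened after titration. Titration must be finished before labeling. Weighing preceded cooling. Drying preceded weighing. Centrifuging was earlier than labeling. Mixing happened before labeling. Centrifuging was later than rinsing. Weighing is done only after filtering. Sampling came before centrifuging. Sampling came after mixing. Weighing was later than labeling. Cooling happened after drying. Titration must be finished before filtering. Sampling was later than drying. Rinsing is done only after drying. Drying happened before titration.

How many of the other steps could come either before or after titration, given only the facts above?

4

Forced before titration: drying; forced after titration: cooling, filtering, labeling, and weighing.
That leaves centrifuging, mixing, rinsing, and sampling with no forced order relative to titration — 4.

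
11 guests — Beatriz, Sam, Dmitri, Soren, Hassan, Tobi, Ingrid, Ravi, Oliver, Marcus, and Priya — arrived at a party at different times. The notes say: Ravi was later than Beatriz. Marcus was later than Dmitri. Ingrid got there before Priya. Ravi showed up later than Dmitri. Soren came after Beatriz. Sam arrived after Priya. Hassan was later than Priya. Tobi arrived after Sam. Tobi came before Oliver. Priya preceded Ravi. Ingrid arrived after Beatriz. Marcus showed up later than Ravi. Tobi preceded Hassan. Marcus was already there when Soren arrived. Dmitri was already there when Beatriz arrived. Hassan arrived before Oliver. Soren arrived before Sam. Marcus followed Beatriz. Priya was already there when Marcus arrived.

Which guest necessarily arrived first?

Dmitri

Dmitri has a chain of constraints placing them before every other guest, so Dmitri must be first.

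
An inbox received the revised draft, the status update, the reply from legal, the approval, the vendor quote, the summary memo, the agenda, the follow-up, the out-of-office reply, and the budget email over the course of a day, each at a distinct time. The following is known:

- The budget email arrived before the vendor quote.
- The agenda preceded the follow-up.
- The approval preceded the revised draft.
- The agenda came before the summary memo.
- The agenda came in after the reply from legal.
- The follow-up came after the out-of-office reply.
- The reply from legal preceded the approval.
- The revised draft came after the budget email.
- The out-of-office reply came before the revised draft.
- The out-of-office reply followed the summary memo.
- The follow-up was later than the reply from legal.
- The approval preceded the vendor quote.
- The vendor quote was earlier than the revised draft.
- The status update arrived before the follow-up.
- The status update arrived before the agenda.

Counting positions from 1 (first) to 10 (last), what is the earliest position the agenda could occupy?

3

The reply from legal and the status update must both come before the agenda — 2 forced predecessors.
Nothing else is forced ahead of the agenda, so its earliest slot is position 2 + 1 = 3.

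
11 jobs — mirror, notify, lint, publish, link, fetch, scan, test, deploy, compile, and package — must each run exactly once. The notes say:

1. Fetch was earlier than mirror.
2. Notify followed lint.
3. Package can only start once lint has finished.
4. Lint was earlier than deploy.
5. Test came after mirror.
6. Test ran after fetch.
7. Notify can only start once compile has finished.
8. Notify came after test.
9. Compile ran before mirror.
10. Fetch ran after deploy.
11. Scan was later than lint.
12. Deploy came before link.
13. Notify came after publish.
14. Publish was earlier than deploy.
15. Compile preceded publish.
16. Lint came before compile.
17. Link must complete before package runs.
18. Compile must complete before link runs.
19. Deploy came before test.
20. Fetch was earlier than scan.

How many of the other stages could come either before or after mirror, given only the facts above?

3

Forced before mirror: compile, deploy, fetch, lint, and publish; forced after mirror: notify and test.
That leaves link, package, and scan with no forced order relative to mirror — 3.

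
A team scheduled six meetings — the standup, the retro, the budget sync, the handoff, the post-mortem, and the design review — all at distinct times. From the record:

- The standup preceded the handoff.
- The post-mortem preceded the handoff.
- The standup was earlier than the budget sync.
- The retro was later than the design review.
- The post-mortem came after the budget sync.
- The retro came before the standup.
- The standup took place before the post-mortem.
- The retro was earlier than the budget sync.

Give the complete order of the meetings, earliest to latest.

The constraints fix every adjacent pair, so only one ordering works:
the design review → the retro → the standup → the budget sync → the post-mortem → the handoff.

the design review, the retro, the standup, the budget sync, the post-mortem, the handoff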